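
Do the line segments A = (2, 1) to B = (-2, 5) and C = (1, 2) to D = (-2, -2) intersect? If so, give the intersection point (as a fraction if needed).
Yes; intersection at (1, 2) (t = 1/4 on AB, s = 0 on CD)

Parametrize AB as A + t(B − A) = (2 + -4 t, 1 + 4 t) and CD as C + s(D − C) = (1 + -3 s, 2 + -4 s). Solve the linear system for (t, s). Determinant = -28 ≠ 0, so a unique intersection of the containing lines exists. Solution: t = 1/4, s = 0 — both in [0, 1], so the segments cross. Intersection point: (1, 2).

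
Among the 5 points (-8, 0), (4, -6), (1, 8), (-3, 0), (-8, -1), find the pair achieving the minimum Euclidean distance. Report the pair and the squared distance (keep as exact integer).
Pair = ((-8, 0), (-8, -1)); squared distance = 1

Compute all C(5, 2) = 10 pairwise squared distances (x_i − x_j)² + (y_i − y_j)². The minimum is 1, attained by the pair ((-8, 0), (-8, -1)).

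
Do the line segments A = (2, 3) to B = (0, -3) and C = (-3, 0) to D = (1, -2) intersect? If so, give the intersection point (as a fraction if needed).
Yes; intersection at (3/7, -12/7) (t = 11/14 on AB, s = 6/7 on CD)

Parametrize AB as A + t(B − A) = (2 + -2 t, 3 + -6 t) and CD as C + s(D − C) = (-3 + 4 s, 0 + -2 s). Solve the linear system for (t, s). Determinant = -28 ≠ 0, so a unique intersection of the containing lines exists. Solution: t = 11/14, s = 6/7 — both in [0, 1], so the segments cross. Intersection point: (3/7, -12/7).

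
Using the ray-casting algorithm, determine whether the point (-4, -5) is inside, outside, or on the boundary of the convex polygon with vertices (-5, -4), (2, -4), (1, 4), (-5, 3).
The point (-4, -5) lies strictly outside the polygon

Cast a horizontal ray to the right from the query point and count how many polygon edges it crosses (each edge strictly once or zero times, handled with the usual half-open convention). 
Parity of crossings → even ⇒ outside.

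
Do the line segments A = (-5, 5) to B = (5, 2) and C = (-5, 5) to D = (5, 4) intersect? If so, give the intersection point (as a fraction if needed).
Yes; intersection at (-5, 5) (t = 0 on AB, s = 0 on CD)

Parametrize AB as A + t(B − A) = (-5 + 10 t, 5 + -3 t) and CD as C + s(D − C) = (-5 + 10 s, 5 + -1 s). Solve the linear system for (t, s). Determinant = -20 ≠ 0, so a unique intersection of the containing lines exists. Solution: t = 0, s = 0 — both in [0, 1], so the segments cross. Intersection point: (-5, 5).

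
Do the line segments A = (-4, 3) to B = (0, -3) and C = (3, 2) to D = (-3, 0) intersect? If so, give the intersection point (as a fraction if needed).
Yes; intersection at (-24/11, 3/11) (t = 5/11 on AB, s = 19/22 on CD)

Parametrize AB as A + t(B − A) = (-4 + 4 t, 3 + -6 t) and CD as C + s(D − C) = (3 + -6 s, 2 + -2 s). Solve the linear system for (t, s). Determinant = 44 ≠ 0, so a unique intersection of the containing lines exists. Solution: t = 5/11, s = 19/22 — both in [0, 1], so the segments cross. Intersection point: (-24/11, 3/11).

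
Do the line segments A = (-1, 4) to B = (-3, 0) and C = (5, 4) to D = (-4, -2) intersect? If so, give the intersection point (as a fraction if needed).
No (intersection of containing lines falls outside at least one segment)

Parametrize and solve: t = 3/2, s = 1. At least one of these is outside [0, 1], so the segments do not intersect.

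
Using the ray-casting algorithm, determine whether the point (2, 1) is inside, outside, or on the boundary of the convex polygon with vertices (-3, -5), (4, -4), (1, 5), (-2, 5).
The point (2, 1) lies strictly inside the polygon

Cast a horizontal ray to the right from the query point and count how many polygon edges it crosses (each edge strictly once or zero times, handled with the usual half-open convention). 
Parity of crossings → odd ⇒ inside.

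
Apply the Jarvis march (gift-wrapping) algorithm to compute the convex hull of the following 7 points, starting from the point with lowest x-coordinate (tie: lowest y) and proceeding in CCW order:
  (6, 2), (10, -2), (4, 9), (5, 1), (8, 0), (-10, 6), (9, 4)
Hull (CCW) = [(-10, 6), (10, -2), (9, 4), (4, 9)]

Jarvis march: at each step, from the current hull vertex p, select the next vertex q as the point such that every other point lies strictly to the left of (or on) the directed line p → q. (Equivalently: for every other point r, the cross product (q − p) × (r − p) ≥ 0.)
Starting point (lowest x, tie lowest y): (-10, 6). Wrap until returning to start. Resulting hull: (-10, 6), (10, -2), (9, 4), (4, 9).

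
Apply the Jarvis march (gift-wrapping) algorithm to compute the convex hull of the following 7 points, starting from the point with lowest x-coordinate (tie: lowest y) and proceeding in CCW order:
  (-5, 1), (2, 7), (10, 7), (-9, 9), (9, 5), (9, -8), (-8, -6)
Hull (CCW) = [(-9, 9), (-8, -6), (9, -8), (10, 7)]

Jarvis march: at each step, from the current hull vertex p, select the next vertex q as the point such that every other point lies strictly to the left of (or on) the directed line p → q. (Equivalently: for every other point r, the cross product (q − p) × (r − p) ≥ 0.)
Starting point (lowest x, tie lowest y): (-9, 9). Wrap until returning to start. Resulting hull: (-9, 9), (-8, -6), (9, -8), (10, 7).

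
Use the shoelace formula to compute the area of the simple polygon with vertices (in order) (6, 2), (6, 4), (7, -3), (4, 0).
Area = 7

Shoelace formula: Area = (1/2) |Σ_i (x_i · y_{i+1} − x_{i+1} · y_i)| (indices mod n). Compute each cross term:
  (6)(4) − (6)(2) = 12
  (6)(-3) − (7)(4) = -46
  (7)(0) − (4)(-3) = 12
  (4)(2) − (6)(0) = 8
Sum = -14, so (signed) Area = -14/2 = -7, |Area| = 7.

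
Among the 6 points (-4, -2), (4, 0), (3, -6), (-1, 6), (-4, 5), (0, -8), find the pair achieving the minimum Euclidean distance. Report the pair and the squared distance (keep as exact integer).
Pair = ((-1, 6), (-4, 5)); squared distance = 10

Compute all C(6, 2) = 15 pairwise squared distances (x_i − x_j)² + (y_i − y_j)². The minimum is 10, attained by the pair ((-1, 6), (-4, 5)).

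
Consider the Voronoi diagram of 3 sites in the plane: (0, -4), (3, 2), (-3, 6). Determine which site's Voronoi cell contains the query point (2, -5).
Nearest site = (0, -4)

The Voronoi cell of site s contains exactly those query points closer to s than to any other site. Compute squared distances from q = (2, -5) to each site:
  (0 − 2)² + (-4 − -5)² = 5
  (3 − 2)² + (2 − -5)² = 50
  (-3 − 2)² + (6 − -5)² = 146
Minimum is attained by (0, -4), so q lies in its Voronoi cell.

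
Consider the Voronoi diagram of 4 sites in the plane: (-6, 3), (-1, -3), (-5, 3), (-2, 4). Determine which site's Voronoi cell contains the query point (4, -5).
Nearest site = (-1, -3)

The Voronoi cell of site s contains exactly those query points closer to s than to any other site. Compute squared distances from q = (4, -5) to each site:
  (-1 − 4)² + (-3 − -5)² = 29
  (-2 − 4)² + (4 − -5)² = 117
  (-5 − 4)² + (3 − -5)² = 145
  (-6 − 4)² + (3 − -5)² = 164
Minimum is attained by (-1, -3), so q lies in its Voronoi cell.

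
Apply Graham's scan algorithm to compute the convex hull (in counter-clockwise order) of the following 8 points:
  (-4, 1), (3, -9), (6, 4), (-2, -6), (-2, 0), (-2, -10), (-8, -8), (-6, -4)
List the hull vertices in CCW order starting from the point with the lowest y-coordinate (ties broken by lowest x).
Hull (CCW) = [(-2, -10), (3, -9), (6, 4), (-4, 1), (-8, -8)]

Graham scan procedure:
  1. Find the pivot p₀ = point with lowest y (tie → lowest x): (-2, -10).
  2. Sort the remaining points by polar angle around p₀.
  3. Walk through sorted points, maintaining a stack; pop the top while the last three entries make a non-left turn (cross product ≤ 0).
  4. Final stack is the convex hull in CCW order: (-2, -10), (3, -9), (6, 4), (-4, 1), (-8, -8).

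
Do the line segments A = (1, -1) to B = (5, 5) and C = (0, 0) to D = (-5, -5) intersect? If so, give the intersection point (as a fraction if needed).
No (intersection of containing lines falls outside at least one segment)

Parametrize and solve: t = 1, s = -1. At least one of these is outside [0, 1], so the segments do not intersect.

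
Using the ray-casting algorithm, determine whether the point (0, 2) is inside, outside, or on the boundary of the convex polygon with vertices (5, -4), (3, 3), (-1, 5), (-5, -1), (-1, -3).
The point (0, 2) lies strictly inside the polygon

Cast a horizontal ray to the right from the query point and count how many polygon edges it crosses (each edge strictly once or zero times, handled with the usual half-open convention). 
Parity of crossings → odd ⇒ inside.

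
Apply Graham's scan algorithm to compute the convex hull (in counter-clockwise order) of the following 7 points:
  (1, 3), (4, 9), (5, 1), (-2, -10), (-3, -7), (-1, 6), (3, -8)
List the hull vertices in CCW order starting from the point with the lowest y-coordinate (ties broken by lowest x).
Hull (CCW) = [(-2, -10), (3, -8), (5, 1), (4, 9), (-1, 6), (-3, -7)]

Graham scan procedure:
  1. Find the pivot p₀ = point with lowest y (tie → lowest x): (-2, -10).
  2. Sort the remaining points by polar angle around p₀.
  3. Walk through sorted points, maintaining a stack; pop the top while the last three entries make a non-left turn (cross product ≤ 0).
  4. Final stack is the convex hull in CCW order: (-2, -10), (3, -8), (5, 1), (4, 9), (-1, 6), (-3, -7).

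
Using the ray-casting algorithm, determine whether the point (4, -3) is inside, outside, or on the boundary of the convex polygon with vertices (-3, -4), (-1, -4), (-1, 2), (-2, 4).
The point (4, -3) lies strictly outside the polygon

Cast a horizontal ray to the right from the query point and count how many polygon edges it crosses (each edge strictly once or zero times, handled with the usual half-open convention). 
Parity of crossings → even ⇒ outside.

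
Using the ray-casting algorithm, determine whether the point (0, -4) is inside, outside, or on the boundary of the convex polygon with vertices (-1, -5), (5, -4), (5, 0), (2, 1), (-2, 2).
The point (0, -4) lies strictly inside the polygon

Cast a horizontal ray to the right from the query point and count how many polygon edges it crosses (each edge strictly once or zero times, handled with the usual half-open convention). 
Parity of crossings → odd ⇒ inside.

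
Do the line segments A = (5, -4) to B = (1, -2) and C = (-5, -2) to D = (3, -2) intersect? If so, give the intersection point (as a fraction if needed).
Yes; intersection at (1, -2) (t = 1 on AB, s = 3/4 on CD)

Parametrize AB as A + t(B − A) = (5 + -4 t, -4 + 2 t) and CD as C + s(D − C) = (-5 + 8 s, -2 + 0 s). Solve the linear system for (t, s). Determinant = 16 ≠ 0, so a unique intersection of the containing lines exists. Solution: t = 1, s = 3/4 — both in [0, 1], so the segments cross. Intersection point: (1, -2).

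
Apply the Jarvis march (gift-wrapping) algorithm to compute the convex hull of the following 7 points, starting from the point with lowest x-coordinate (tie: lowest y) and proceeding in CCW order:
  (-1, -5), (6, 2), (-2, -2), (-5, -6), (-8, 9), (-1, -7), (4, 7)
Hull (CCW) = [(-8, 9), (-5, -6), (-1, -7), (6, 2), (4, 7)]

Jarvis march: at each step, from the current hull vertex p, select the next vertex q as the point such that every other point lies strictly to the left of (or on) the directed line p → q. (Equivalently: for every other point r, the cross product (q − p) × (r − p) ≥ 0.)
Starting point (lowest x, tie lowest y): (-8, 9). Wrap until returning to start. Resulting hull: (-8, 9), (-5, -6), (-1, -7), (6, 2), (4, 7).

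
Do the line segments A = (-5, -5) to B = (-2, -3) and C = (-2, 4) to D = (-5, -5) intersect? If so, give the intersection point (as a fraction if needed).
Yes; intersection at (-5, -5) (t = 0 on AB, s = 1 on CD)

Parametrize AB as A + t(B − A) = (-5 + 3 t, -5 + 2 t) and CD as C + s(D − C) = (-2 + -3 s, 4 + -9 s). Solve the linear system for (t, s). Determinant = 21 ≠ 0, so a unique intersection of the containing lines exists. Solution: t = 0, s = 1 — both in [0, 1], so the segments cross. Intersection point: (-5, -5).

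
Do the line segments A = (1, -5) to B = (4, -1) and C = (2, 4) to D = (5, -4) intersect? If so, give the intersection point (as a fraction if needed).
Yes; intersection at (47/12, -10/9) (t = 35/36 on AB, s = 23/36 on CD)

Parametrize AB as A + t(B − A) = (1 + 3 t, -5 + 4 t) and CD as C + s(D − C) = (2 + 3 s, 4 + -8 s). Solve the linear system for (t, s). Determinant = 36 ≠ 0, so a unique intersection of the containing lines exists. Solution: t = 35/36, s = 23/36 — both in [0, 1], so the segments cross. Intersection point: (47/12, -10/9).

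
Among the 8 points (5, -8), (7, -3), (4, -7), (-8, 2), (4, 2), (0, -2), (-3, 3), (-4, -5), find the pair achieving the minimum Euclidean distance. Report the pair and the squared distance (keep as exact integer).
Pair = ((5, -8), (4, -7)); squared distance = 2

Compute all C(8, 2) = 28 pairwise squared distances (x_i − x_j)² + (y_i − y_j)². The minimum is 2, attained by the pair ((5, -8), (4, -7)).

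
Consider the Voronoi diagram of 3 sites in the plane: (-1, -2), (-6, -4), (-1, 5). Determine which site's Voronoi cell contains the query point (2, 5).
Nearest site = (-1, 5)

The Voronoi cell of site s contains exactly those query points closer to s than to any other site. Compute squared distances from q = (2, 5) to each site:
  (-1 − 2)² + (5 − 5)² = 9
  (-1 − 2)² + (-2 − 5)² = 58
  (-6 − 2)² + (-4 − 5)² = 145
Minimum is attained by (-1, 5), so q lies in its Voronoi cell.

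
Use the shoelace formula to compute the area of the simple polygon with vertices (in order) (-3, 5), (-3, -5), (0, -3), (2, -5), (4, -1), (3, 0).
Area = 81/2

Shoelace formula: Area = (1/2) |Σ_i (x_i · y_{i+1} − x_{i+1} · y_i)| (indices mod n). Compute each cross term:
  (-3)(-5) − (-3)(5) = 30
  (-3)(-3) − (0)(-5) = 9
  (0)(-5) − (2)(-3) = 6
  (2)(-1) − (4)(-5) = 18
  (4)(0) − (3)(-1) = 3
  (3)(5) − (-3)(0) = 15
Sum = 81, so (signed) Area = 81/2 = 81/2, |Area| = 81/2.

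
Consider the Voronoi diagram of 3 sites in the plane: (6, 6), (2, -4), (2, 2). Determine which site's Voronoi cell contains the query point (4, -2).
Nearest site = (2, -4)

The Voronoi cell of site s contains exactly those query points closer to s than to any other site. Compute squared distances from q = (4, -2) to each site:
  (2 − 4)² + (-4 − -2)² = 8
  (2 − 4)² + (2 − -2)² = 20
  (6 − 4)² + (6 − -2)² = 68
Minimum is attained by (2, -4), so q lies in its Voronoi cell.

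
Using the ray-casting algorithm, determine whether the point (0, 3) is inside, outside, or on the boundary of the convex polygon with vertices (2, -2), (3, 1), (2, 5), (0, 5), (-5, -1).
The point (0, 3) lies strictly inside the polygon

Cast a horizontal ray to the right from the query point and count how many polygon edges it crosses (each edge strictly once or zero times, handled with the usual half-open convention). 
Parity of crossings → odd ⇒ inside.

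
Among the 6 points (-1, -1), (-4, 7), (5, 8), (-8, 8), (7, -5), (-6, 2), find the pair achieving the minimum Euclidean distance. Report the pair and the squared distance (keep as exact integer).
Pair = ((-4, 7), (-8, 8)); squared distance = 17

Compute all C(6, 2) = 15 pairwise squared distances (x_i − x_j)² + (y_i − y_j)². The minimum is 17, attained by the pair ((-4, 7), (-8, 8)).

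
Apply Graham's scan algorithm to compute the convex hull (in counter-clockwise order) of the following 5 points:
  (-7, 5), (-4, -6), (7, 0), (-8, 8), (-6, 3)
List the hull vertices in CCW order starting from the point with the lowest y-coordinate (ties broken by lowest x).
Hull (CCW) = [(-4, -6), (7, 0), (-8, 8)]

Graham scan procedure:
  1. Find the pivot p₀ = point with lowest y (tie → lowest x): (-4, -6).
  2. Sort the remaining points by polar angle around p₀.
  3. Walk through sorted points, maintaining a stack; pop the top while the last three entries make a non-left turn (cross product ≤ 0).
  4. Final stack is the convex hull in CCW order: (-4, -6), (7, 0), (-8, 8).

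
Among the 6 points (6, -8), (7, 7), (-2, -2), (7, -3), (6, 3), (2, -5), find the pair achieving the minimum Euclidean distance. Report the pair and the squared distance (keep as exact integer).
Pair = ((7, 7), (6, 3)); squared distance = 17

Compute all C(6, 2) = 15 pairwise squared distances (x_i − x_j)² + (y_i − y_j)². The minimum is 17, attained by the pair ((7, 7), (6, 3)).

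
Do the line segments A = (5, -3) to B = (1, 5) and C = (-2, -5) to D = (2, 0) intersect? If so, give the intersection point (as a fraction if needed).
No (intersection of containing lines falls outside at least one segment)

Parametrize and solve: t = 27/52, s = 16/13. At least one of these is outside [0, 1], so the segments do not intersect.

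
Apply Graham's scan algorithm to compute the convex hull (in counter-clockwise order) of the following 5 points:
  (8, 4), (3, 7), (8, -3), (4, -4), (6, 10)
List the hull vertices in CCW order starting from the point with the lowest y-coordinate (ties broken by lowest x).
Hull (CCW) = [(4, -4), (8, -3), (8, 4), (6, 10), (3, 7)]

Graham scan procedure:
  1. Find the pivot p₀ = point with lowest y (tie → lowest x): (4, -4).
  2. Sort the remaining points by polar angle around p₀.
  3. Walk through sorted points, maintaining a stack; pop the top while the last three entries make a non-left turn (cross product ≤ 0).
  4. Final stack is the convex hull in CCW order: (4, -4), (8, -3), (8, 4), (6, 10), (3, 7).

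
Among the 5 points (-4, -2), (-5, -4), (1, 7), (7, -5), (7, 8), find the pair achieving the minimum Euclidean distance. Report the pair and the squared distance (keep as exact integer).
Pair = ((-4, -2), (-5, -4)); squared distance = 5

Compute all C(5, 2) = 10 pairwise squared distances (x_i − x_j)² + (y_i − y_j)². The minimum is 5, attained by the pair ((-4, -2), (-5, -4)).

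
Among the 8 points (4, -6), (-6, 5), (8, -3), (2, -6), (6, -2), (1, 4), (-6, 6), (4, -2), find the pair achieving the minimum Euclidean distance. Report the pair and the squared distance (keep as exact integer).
Pair = ((-6, 5), (-6, 6)); squared distance = 1

Compute all C(8, 2) = 28 pairwise squared distances (x_i − x_j)² + (y_i − y_j)². The minimum is 1, attained by the pair ((-6, 5), (-6, 6)).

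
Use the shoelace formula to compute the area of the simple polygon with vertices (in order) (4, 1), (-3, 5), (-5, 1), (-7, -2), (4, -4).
Area = 59

Shoelace formula: Area = (1/2) |Σ_i (x_i · y_{i+1} − x_{i+1} · y_i)| (indices mod n). Compute each cross term:
  (4)(5) − (-3)(1) = 23
  (-3)(1) − (-5)(5) = 22
  (-5)(-2) − (-7)(1) = 17
  (-7)(-4) − (4)(-2) = 36
  (4)(1) − (4)(-4) = 20
Sum = 118, so (signed) Area = 118/2 = 59, |Area| = 59.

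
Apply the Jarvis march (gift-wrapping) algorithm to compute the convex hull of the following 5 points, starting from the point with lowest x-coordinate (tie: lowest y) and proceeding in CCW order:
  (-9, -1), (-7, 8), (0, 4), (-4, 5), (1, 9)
Hull (CCW) = [(-9, -1), (0, 4), (1, 9), (-7, 8)]

Jarvis march: at each step, from the current hull vertex p, select the next vertex q as the point such that every other point lies strictly to the left of (or on) the directed line p → q. (Equivalently: for every other point r, the cross product (q − p) × (r − p) ≥ 0.)
Starting point (lowest x, tie lowest y): (-9, -1). Wrap until returning to start. Resulting hull: (-9, -1), (0, 4), (1, 9), (-7, 8).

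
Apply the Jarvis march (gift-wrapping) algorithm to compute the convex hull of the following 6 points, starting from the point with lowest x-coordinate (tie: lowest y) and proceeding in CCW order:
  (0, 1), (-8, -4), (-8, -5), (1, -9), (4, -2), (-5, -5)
Hull (CCW) = [(-8, -5), (1, -9), (4, -2), (0, 1), (-8, -4)]

Jarvis march: at each step, from the current hull vertex p, select the next vertex q as the point such that every other point lies strictly to the left of (or on) the directed line p → q. (Equivalently: for every other point r, the cross product (q − p) × (r − p) ≥ 0.)
Starting point (lowest x, tie lowest y): (-8, -5). Wrap until returning to start. Resulting hull: (-8, -5), (1, -9), (4, -2), (0, 1), (-8, -4).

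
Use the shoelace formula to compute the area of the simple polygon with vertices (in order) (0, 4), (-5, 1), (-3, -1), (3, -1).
Area = 23

Shoelace formula: Area = (1/2) |Σ_i (x_i · y_{i+1} − x_{i+1} · y_i)| (indices mod n). Compute each cross term:
  (0)(1) − (-5)(4) = 20
  (-5)(-1) − (-3)(1) = 8
  (-3)(-1) − (3)(-1) = 6
  (3)(4) − (0)(-1) = 12
Sum = 46, so (signed) Area = 46/2 = 23, |Area| = 23.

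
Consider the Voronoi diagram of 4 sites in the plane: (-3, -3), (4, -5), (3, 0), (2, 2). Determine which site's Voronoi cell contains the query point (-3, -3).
Nearest site = (-3, -3)

The Voronoi cell of site s contains exactly those query points closer to s than to any other site. Compute squared distances from q = (-3, -3) to each site:
  (-3 − -3)² + (-3 − -3)² = 0
  (3 − -3)² + (0 − -3)² = 45
  (2 − -3)² + (2 − -3)² = 50
  (4 − -3)² + (-5 − -3)² = 53
Minimum is attained by (-3, -3), so q lies in its Voronoi cell.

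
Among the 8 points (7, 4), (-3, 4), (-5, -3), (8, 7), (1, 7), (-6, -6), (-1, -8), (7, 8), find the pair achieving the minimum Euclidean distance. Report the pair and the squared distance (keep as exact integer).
Pair = ((8, 7), (7, 8)); squared distance = 2

Compute all C(8, 2) = 28 pairwise squared distances (x_i − x_j)² + (y_i − y_j)². The minimum is 2, attained by the pair ((8, 7), (7, 8)).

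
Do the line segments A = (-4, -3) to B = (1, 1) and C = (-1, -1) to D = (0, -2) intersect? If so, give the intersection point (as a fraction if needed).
No (intersection of containing lines falls outside at least one segment)

Parametrize and solve: t = 5/9, s = -2/9. At least one of these is outside [0, 1], so the segments do not intersect.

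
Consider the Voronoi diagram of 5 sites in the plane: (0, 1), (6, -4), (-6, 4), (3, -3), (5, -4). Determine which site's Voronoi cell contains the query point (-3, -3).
Nearest site = (0, 1)

The Voronoi cell of site s contains exactly those query points closer to s than to any other site. Compute squared distances from q = (-3, -3) to each site:
  (0 − -3)² + (1 − -3)² = 25
  (3 − -3)² + (-3 − -3)² = 36
  (-6 − -3)² + (4 − -3)² = 58
  (5 − -3)² + (-4 − -3)² = 65
  (6 − -3)² + (-4 − -3)² = 82
Minimum is attained by (0, 1), so q lies in its Voronoi cell.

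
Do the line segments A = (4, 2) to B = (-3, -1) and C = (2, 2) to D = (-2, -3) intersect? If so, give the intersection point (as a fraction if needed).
Yes; intersection at (22/23, 16/23) (t = 10/23 on AB, s = 6/23 on CD)

Parametrize AB as A + t(B − A) = (4 + -7 t, 2 + -3 t) and CD as C + s(D − C) = (2 + -4 s, 2 + -5 s). Solve the linear system for (t, s). Determinant = -23 ≠ 0, so a unique intersection of the containing lines exists. Solution: t = 10/23, s = 6/23 — both in [0, 1], so the segments cross. Intersection point: (22/23, 16/23).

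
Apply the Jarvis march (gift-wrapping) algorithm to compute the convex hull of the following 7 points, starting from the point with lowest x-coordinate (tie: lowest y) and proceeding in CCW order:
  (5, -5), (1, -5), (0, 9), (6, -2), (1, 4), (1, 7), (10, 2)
Hull (CCW) = [(0, 9), (1, -5), (5, -5), (10, 2)]

Jarvis march: at each step, from the current hull vertex p, select the next vertex q as the point such that every other point lies strictly to the left of (or on) the directed line p → q. (Equivalently: for every other point r, the cross product (q − p) × (r − p) ≥ 0.)
Starting point (lowest x, tie lowest y): (0, 9). Wrap until returning to start. Resulting hull: (0, 9), (1, -5), (5, -5), (10, 2).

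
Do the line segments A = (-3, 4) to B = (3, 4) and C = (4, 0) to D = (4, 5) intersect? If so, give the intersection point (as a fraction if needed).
No (intersection of containing lines falls outside at least one segment)

Parametrize and solve: t = 7/6, s = 4/5. At least one of these is outside [0, 1], so the segments do not intersect.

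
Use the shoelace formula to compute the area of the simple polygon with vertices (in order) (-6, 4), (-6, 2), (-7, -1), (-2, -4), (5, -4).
Area = 41

Shoelace formula: Area = (1/2) |Σ_i (x_i · y_{i+1} − x_{i+1} · y_i)| (indices mod n). Compute each cross term:
  (-6)(2) − (-6)(4) = 12
  (-6)(-1) − (-7)(2) = 20
  (-7)(-4) − (-2)(-1) = 26
  (-2)(-4) − (5)(-4) = 28
  (5)(4) − (-6)(-4) = -4
Sum = 82, so (signed) Area = 82/2 = 41, |Area| = 41.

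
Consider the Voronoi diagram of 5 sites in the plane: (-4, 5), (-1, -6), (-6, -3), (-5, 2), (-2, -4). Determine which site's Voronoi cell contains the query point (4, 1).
Nearest site = (-2, -4)

The Voronoi cell of site s contains exactly those query points closer to s than to any other site. Compute squared distances from q = (4, 1) to each site:
  (-2 − 4)² + (-4 − 1)² = 61
  (-1 − 4)² + (-6 − 1)² = 74
  (-4 − 4)² + (5 − 1)² = 80
  (-5 − 4)² + (2 − 1)² = 82
  (-6 − 4)² + (-3 − 1)² = 116
Minimum is attained by (-2, -4), so q lies in its Voronoi cell.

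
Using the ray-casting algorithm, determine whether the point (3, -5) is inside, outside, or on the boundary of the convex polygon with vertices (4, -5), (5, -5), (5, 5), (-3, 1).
The point (3, -5) lies strictly outside the polygon

Cast a horizontal ray to the right from the query point and count how many polygon edges it crosses (each edge strictly once or zero times, handled with the usual half-open convention). 
Parity of crossings → even ⇒ outside.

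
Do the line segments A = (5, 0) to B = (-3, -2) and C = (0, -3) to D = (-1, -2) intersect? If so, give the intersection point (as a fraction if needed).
No (intersection of containing lines falls outside at least one segment)

Parametrize and solve: t = 4/5, s = 7/5. At least one of these is outside [0, 1], so the segments do not intersect.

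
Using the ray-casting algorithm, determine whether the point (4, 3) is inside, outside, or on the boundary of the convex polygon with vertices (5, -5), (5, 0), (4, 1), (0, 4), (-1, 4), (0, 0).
The point (4, 3) lies strictly outside the polygon

Cast a horizontal ray to the right from the query point and count how many polygon edges it crosses (each edge strictly once or zero times, handled with the usual half-open convention). 
Parity of crossings → even ⇒ outside.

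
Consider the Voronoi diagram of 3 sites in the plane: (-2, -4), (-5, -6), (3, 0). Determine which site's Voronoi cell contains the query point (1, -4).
Nearest site = (-2, -4)

The Voronoi cell of site s contains exactly those query points closer to s than to any other site. Compute squared distances from q = (1, -4) to each site:
  (-2 − 1)² + (-4 − -4)² = 9
  (3 − 1)² + (0 − -4)² = 20
  (-5 − 1)² + (-6 − -4)² = 40
Minimum is attained by (-2, -4), so q lies in its Voronoi cell.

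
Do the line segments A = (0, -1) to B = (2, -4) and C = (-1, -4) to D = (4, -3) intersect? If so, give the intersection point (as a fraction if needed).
Yes; intersection at (28/17, -59/17) (t = 14/17 on AB, s = 9/17 on CD)

Parametrize AB as A + t(B − A) = (0 + 2 t, -1 + -3 t) and CD as C + s(D − C) = (-1 + 5 s, -4 + 1 s). Solve the linear system for (t, s). Determinant = -17 ≠ 0, so a unique intersection of the containing lines exists. Solution: t = 14/17, s = 9/17 — both in [0, 1], so the segments cross. Intersection point: (28/17, -59/17).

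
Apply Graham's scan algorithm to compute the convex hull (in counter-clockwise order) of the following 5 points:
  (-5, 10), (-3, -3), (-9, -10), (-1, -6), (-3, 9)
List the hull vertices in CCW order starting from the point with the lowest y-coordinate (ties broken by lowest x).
Hull (CCW) = [(-9, -10), (-1, -6), (-3, 9), (-5, 10)]

Graham scan procedure:
  1. Find the pivot p₀ = point with lowest y (tie → lowest x): (-9, -10).
  2. Sort the remaining points by polar angle around p₀.
  3. Walk through sorted points, maintaining a stack; pop the top while the last three entries make a non-left turn (cross product ≤ 0).
  4. Final stack is the convex hull in CCW order: (-9, -10), (-1, -6), (-3, 9), (-5, 10).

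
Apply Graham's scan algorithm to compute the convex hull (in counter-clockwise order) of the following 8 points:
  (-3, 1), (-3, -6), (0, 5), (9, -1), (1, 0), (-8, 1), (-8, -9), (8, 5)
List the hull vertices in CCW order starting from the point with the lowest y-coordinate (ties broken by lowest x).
Hull (CCW) = [(-8, -9), (9, -1), (8, 5), (0, 5), (-8, 1)]

Graham scan procedure:
  1. Find the pivot p₀ = point with lowest y (tie → lowest x): (-8, -9).
  2. Sort the remaining points by polar angle around p₀.
  3. Walk through sorted points, maintaining a stack; pop the top while the last three entries make a non-left turn (cross product ≤ 0).
  4. Final stack is the convex hull in CCW order: (-8, -9), (9, -1), (8, 5), (0, 5), (-8, 1).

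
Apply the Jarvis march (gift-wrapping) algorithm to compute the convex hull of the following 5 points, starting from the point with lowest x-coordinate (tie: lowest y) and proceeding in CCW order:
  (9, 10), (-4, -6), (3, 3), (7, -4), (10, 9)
Hull (CCW) = [(-4, -6), (7, -4), (10, 9), (9, 10), (3, 3)]

Jarvis march: at each step, from the current hull vertex p, select the next vertex q as the point such that every other point lies strictly to the left of (or on) the directed line p → q. (Equivalently: for every other point r, the cross product (q − p) × (r − p) ≥ 0.)
Starting point (lowest x, tie lowest y): (-4, -6). Wrap until returning to start. Resulting hull: (-4, -6), (7, -4), (10, 9), (9, 10), (3, 3).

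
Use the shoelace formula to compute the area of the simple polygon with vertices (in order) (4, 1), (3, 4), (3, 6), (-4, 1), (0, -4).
Area = 39

Shoelace formula: Area = (1/2) |Σ_i (x_i · y_{i+1} − x_{i+1} · y_i)| (indices mod n). Compute each cross term:
  (4)(4) − (3)(1) = 13
  (3)(6) − (3)(4) = 6
  (3)(1) − (-4)(6) = 27
  (-4)(-4) − (0)(1) = 16
  (0)(1) − (4)(-4) = 16
Sum = 78, so (signed) Area = 78/2 = 39, |Area| = 39.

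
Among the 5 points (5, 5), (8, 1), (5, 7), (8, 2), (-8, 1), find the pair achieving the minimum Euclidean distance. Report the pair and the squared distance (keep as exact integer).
Pair = ((8, 1), (8, 2)); squared distance = 1

Compute all C(5, 2) = 10 pairwise squared distances (x_i − x_j)² + (y_i − y_j)². The minimum is 1, attained by the pair ((8, 1), (8, 2)).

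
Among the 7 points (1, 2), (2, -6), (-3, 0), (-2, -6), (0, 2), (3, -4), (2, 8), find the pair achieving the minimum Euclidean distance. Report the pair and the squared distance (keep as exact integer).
Pair = ((1, 2), (0, 2)); squared distance = 1

Compute all C(7, 2) = 21 pairwise squared distances (x_i − x_j)² + (y_i − y_j)². The minimum is 1, attained by the pair ((1, 2), (0, 2)).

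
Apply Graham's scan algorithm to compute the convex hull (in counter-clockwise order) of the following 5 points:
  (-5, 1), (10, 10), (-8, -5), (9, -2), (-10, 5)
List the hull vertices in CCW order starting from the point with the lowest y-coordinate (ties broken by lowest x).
Hull (CCW) = [(-8, -5), (9, -2), (10, 10), (-10, 5)]

Graham scan procedure:
  1. Find the pivot p₀ = point with lowest y (tie → lowest x): (-8, -5).
  2. Sort the remaining points by polar angle around p₀.
  3. Walk through sorted points, maintaining a stack; pop the top while the last three entries make a non-left turn (cross product ≤ 0).
  4. Final stack is the convex hull in CCW order: (-8, -5), (9, -2), (10, 10), (-10, 5).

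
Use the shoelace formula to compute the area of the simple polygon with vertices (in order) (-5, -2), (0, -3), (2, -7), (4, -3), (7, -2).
Area = 16

Shoelace formula: Area = (1/2) |Σ_i (x_i · y_{i+1} − x_{i+1} · y_i)| (indices mod n). Compute each cross term:
  (-5)(-3) − (0)(-2) = 15
  (0)(-7) − (2)(-3) = 6
  (2)(-3) − (4)(-7) = 22
  (4)(-2) − (7)(-3) = 13
  (7)(-2) − (-5)(-2) = -24
Sum = 32, so (signed) Area = 32/2 = 16, |Area| = 16.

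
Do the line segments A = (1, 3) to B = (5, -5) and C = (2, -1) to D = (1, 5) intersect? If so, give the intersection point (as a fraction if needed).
Yes; intersection at (3/2, 2) (t = 1/8 on AB, s = 1/2 on CD)

Parametrize AB as A + t(B − A) = (1 + 4 t, 3 + -8 t) and CD as C + s(D − C) = (2 + -1 s, -1 + 6 s). Solve the linear system for (t, s). Determinant = -16 ≠ 0, so a unique intersection of the containing lines exists. Solution: t = 1/8, s = 1/2 — both in [0, 1], so the segments cross. Intersection point: (3/2, 2).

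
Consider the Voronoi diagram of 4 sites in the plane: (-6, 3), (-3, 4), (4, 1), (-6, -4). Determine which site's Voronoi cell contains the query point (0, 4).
Nearest site = (-3, 4)

The Voronoi cell of site s contains exactly those query points closer to s than to any other site. Compute squared distances from q = (0, 4) to each site:
  (-3 − 0)² + (4 − 4)² = 9
  (4 − 0)² + (1 − 4)² = 25
  (-6 − 0)² + (3 − 4)² = 37
  (-6 − 0)² + (-4 − 4)² = 100
Minimum is attained by (-3, 4), so q lies in its Voronoi cell.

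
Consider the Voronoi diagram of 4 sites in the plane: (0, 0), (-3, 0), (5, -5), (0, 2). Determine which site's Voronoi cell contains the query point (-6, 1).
Nearest site = (-3, 0)

The Voronoi cell of site s contains exactly those query points closer to s than to any other site. Compute squared distances from q = (-6, 1) to each site:
  (-3 − -6)² + (0 − 1)² = 10
  (0 − -6)² + (0 − 1)² = 37
  (0 − -6)² + (2 − 1)² = 37
  (5 − -6)² + (-5 − 1)² = 157
Minimum is attained by (-3, 0), so q lies in its Voronoi cell.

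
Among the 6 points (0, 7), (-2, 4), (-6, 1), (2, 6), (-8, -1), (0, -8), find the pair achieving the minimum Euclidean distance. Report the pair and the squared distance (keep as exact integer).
Pair = ((0, 7), (2, 6)); squared distance = 5

Compute all C(6, 2) = 15 pairwise squared distances (x_i − x_j)² + (y_i − y_j)². The minimum is 5, attained by the pair ((0, 7), (2, 6)).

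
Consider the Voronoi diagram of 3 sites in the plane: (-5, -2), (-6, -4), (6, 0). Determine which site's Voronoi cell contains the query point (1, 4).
Nearest site = (6, 0)

The Voronoi cell of site s contains exactly those query points closer to s than to any other site. Compute squared distances from q = (1, 4) to each site:
  (6 − 1)² + (0 − 4)² = 41
  (-5 − 1)² + (-2 − 4)² = 72
  (-6 − 1)² + (-4 − 4)² = 113
Minimum is attained by (6, 0), so q lies in its Voronoi cell.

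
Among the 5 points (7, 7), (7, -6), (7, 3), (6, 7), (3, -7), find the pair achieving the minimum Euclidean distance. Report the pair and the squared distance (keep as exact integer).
Pair = ((7, 7), (6, 7)); squared distance = 1

Compute all C(5, 2) = 10 pairwise squared distances (x_i − x_j)² + (y_i − y_j)². The minimum is 1, attained by the pair ((7, 7), (6, 7)).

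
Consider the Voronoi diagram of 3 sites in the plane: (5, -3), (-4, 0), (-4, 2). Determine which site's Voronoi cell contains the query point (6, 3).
Nearest site = (5, -3)

The Voronoi cell of site s contains exactly those query points closer to s than to any other site. Compute squared distances from q = (6, 3) to each site:
  (5 − 6)² + (-3 − 3)² = 37
  (-4 − 6)² + (2 − 3)² = 101
  (-4 − 6)² + (0 − 3)² = 109
Minimum is attained by (5, -3), so q lies in its Voronoi cell.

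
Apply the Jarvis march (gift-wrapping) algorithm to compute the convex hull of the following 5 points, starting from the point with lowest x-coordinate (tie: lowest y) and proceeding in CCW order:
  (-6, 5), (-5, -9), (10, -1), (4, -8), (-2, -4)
Hull (CCW) = [(-6, 5), (-5, -9), (4, -8), (10, -1)]

Jarvis march: at each step, from the current hull vertex p, select the next vertex q as the point such that every other point lies strictly to the left of (or on) the directed line p → q. (Equivalently: for every other point r, the cross product (q − p) × (r − p) ≥ 0.)
Starting point (lowest x, tie lowest y): (-6, 5). Wrap until returning to start. Resulting hull: (-6, 5), (-5, -9), (4, -8), (10, -1).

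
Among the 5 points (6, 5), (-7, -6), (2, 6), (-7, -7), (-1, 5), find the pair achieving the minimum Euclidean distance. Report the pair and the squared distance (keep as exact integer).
Pair = ((-7, -6), (-7, -7)); squared distance = 1

Compute all C(5, 2) = 10 pairwise squared distances (x_i − x_j)² + (y_i − y_j)². The minimum is 1, attained by the pair ((-7, -6), (-7, -7)).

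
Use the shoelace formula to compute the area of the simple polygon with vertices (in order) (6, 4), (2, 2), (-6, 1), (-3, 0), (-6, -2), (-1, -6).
Area = 93/2

Shoelace formula: Area = (1/2) |Σ_i (x_i · y_{i+1} − x_{i+1} · y_i)| (indices mod n). Compute each cross term:
  (6)(2) − (2)(4) = 4
  (2)(1) − (-6)(2) = 14
  (-6)(0) − (-3)(1) = 3
  (-3)(-2) − (-6)(0) = 6
  (-6)(-6) − (-1)(-2) = 34
  (-1)(4) − (6)(-6) = 32
Sum = 93, so (signed) Area = 93/2 = 93/2, |Area| = 93/2.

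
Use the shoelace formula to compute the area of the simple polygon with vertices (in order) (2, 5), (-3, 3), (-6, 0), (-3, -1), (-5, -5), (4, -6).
Area = 137/2

Shoelace formula: Area = (1/2) |Σ_i (x_i · y_{i+1} − x_{i+1} · y_i)| (indices mod n). Compute each cross term:
  (2)(3) − (-3)(5) = 21
  (-3)(0) − (-6)(3) = 18
  (-6)(-1) − (-3)(0) = 6
  (-3)(-5) − (-5)(-1) = 10
  (-5)(-6) − (4)(-5) = 50
  (4)(5) − (2)(-6) = 32
Sum = 137, so (signed) Area = 137/2 = 137/2, |Area| = 137/2.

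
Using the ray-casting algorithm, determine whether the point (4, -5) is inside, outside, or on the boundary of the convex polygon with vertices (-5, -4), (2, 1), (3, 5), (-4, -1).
The point (4, -5) lies strictly outside the polygon

Cast a horizontal ray to the right from the query point and count how many polygon edges it crosses (each edge strictly once or zero times, handled with the usual half-open convention). 
Parity of crossings → even ⇒ outside.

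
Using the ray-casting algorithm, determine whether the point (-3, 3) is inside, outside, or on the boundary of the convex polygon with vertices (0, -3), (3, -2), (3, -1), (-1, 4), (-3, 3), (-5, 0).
The point (-3, 3) lies on the polygon boundary

Boundary check: the query satisfies the collinearity and bounding-box conditions for some polygon edge, so it lies exactly on the boundary.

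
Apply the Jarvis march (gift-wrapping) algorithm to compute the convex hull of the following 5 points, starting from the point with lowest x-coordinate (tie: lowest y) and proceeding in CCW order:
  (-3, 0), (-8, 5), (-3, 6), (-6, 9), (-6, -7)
Hull (CCW) = [(-8, 5), (-6, -7), (-3, 0), (-3, 6), (-6, 9)]

Jarvis march: at each step, from the current hull vertex p, select the next vertex q as the point such that every other point lies strictly to the left of (or on) the directed line p → q. (Equivalently: for every other point r, the cross product (q − p) × (r − p) ≥ 0.)
Starting point (lowest x, tie lowest y): (-8, 5). Wrap until returning to start. Resulting hull: (-8, 5), (-6, -7), (-3, 0), (-3, 6), (-6, 9).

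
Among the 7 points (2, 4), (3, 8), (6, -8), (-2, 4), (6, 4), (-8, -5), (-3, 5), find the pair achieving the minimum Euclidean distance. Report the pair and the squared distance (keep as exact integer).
Pair = ((-2, 4), (-3, 5)); squared distance = 2

Compute all C(7, 2) = 21 pairwise squared distances (x_i − x_j)² + (y_i − y_j)². The minimum is 2, attained by the pair ((-2, 4), (-3, 5)).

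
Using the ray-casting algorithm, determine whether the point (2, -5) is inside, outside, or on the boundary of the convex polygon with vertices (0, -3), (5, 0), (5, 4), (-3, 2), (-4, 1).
The point (2, -5) lies strictly outside the polygon

Cast a horizontal ray to the right from the query point and count how many polygon edges it crosses (each edge strictly once or zero times, handled with the usual half-open convention). 
Parity of crossings → even ⇒ outside.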